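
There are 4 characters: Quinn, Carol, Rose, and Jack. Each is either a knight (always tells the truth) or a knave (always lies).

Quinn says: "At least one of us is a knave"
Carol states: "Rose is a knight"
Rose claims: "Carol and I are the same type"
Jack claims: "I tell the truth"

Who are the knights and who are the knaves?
Quinn is a knight.
Carol is a knight.
Rose is a knight.
Jack is a knave.

Verification:
- Quinn (knight) says "At least one of us is a knave" - this is TRUE because Jack is a knave.
- Carol (knight) says "Rose is a knight" - this is TRUE because Rose is a knight.
- Rose (knight) says "Carol and I are the same type" - this is TRUE because Rose is a knight and Carol is a knight.
- Jack (knave) says "I tell the truth" - this is FALSE (a lie) because Jack is a knave.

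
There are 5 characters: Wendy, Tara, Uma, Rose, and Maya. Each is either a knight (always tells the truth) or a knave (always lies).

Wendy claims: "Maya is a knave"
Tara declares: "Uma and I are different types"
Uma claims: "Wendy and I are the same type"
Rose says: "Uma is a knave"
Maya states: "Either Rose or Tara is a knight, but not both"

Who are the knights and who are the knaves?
Wendy is a knight.
Tara is a knight.
Uma is a knave.
Rose is a knight.
Maya is a knave.

Verification:
- Wendy (knight) says "Maya is a knave" - this is TRUE because Maya is a knave.
- Tara (knight) says "Uma and I are different types" - this is TRUE because Tara is a knight and Uma is a knave.
- Uma (knave) says "Wendy and I are the same type" - this is FALSE (a lie) because Uma is a knave and Wendy is a knight.
- Rose (knight) says "Uma is a knave" - this is TRUE because Uma is a knave.
- Maya (knave) says "Either Rose or Tara is a knight, but not both" - this is FALSE (a lie) because Rose is a knight and Tara is a knight.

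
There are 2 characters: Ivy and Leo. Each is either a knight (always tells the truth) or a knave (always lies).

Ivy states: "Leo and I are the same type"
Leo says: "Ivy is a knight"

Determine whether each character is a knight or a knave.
Ivy is a knight.
Leo is a knight.

Verification:
- Ivy (knight) says "Leo and I are the same type" - this is TRUE because Ivy is a knight and Leo is a knight.
- Leo (knight) says "Ivy is a knight" - this is TRUE because Ivy is a knight.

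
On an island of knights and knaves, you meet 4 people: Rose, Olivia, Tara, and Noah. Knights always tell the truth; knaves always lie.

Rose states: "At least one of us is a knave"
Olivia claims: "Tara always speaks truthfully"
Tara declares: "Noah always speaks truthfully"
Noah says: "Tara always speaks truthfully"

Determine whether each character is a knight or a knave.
Rose is a knight.
Olivia is a knave.
Tara is a knave.
Noah is a knave.

Verification:
- Rose (knight) says "At least one of us is a knave" - this is TRUE because Olivia, Tara, and Noah are knaves.
- Olivia (knave) says "Tara always speaks truthfully" - this is FALSE (a lie) because Tara is a knave.
- Tara (knave) says "Noah always speaks truthfully" - this is FALSE (a lie) because Noah is a knave.
- Noah (knave) says "Tara always speaks truthfully" - this is FALSE (a lie) because Tara is a knave.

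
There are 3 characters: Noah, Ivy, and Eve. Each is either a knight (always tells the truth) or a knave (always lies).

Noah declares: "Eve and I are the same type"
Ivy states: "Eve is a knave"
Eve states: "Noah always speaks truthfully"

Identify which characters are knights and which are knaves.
Noah is a knight.
Ivy is a knave.
Eve is a knight.

Verification:
- Noah (knight) says "Eve and I are the same type" - this is TRUE because Noah is a knight and Eve is a knight.
- Ivy (knave) says "Eve is a knave" - this is FALSE (a lie) because Eve is a knight.
- Eve (knight) says "Noah always speaks truthfully" - this is TRUE because Noah is a knight.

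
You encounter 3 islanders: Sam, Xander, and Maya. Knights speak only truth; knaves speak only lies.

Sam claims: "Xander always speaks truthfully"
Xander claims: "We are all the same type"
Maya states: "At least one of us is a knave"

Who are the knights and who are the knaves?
Sam is a knave.
Xander is a knave.
Maya is a knight.

Verification:
- Sam (knave) says "Xander always speaks truthfully" - this is FALSE (a lie) because Xander is a knave.
- Xander (knave) says "We are all the same type" - this is FALSE (a lie) because Maya is a knight and Sam and Xander are knaves.
- Maya (knight) says "At least one of us is a knave" - this is TRUE because Sam and Xander are knaves.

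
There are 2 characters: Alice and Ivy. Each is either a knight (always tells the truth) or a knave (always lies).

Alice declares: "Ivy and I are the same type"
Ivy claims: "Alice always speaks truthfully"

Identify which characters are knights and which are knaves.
Alice is a knight.
Ivy is a knight.

Verification:
- Alice (knight) says "Ivy and I are the same type" - this is TRUE because Alice is a knight and Ivy is a knight.
- Ivy (knight) says "Alice always speaks truthfully" - this is TRUE because Alice is a knight.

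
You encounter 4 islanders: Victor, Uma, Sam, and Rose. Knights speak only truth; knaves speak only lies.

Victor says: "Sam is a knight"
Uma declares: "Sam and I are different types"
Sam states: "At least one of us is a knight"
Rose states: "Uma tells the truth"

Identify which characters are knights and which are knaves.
Victor is a knave.
Uma is a knave.
Sam is a knave.
Rose is a knave.

Verification:
- Victor (knave) says "Sam is a knight" - this is FALSE (a lie) because Sam is a knave.
- Uma (knave) says "Sam and I are different types" - this is FALSE (a lie) because Uma is a knave and Sam is a knave.
- Sam (knave) says "At least one of us is a knight" - this is FALSE (a lie) because no one is a knight.
- Rose (knave) says "Uma tells the truth" - this is FALSE (a lie) because Uma is a knave.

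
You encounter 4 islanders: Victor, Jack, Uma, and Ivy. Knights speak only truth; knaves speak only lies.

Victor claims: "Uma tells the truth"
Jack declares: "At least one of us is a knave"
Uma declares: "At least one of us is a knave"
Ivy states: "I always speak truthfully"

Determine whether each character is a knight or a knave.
Victor is a knight.
Jack is a knight.
Uma is a knight.
Ivy is a knave.

Verification:
- Victor (knight) says "Uma tells the truth" - this is TRUE because Uma is a knight.
- Jack (knight) says "At least one of us is a knave" - this is TRUE because Ivy is a knave.
- Uma (knight) says "At least one of us is a knave" - this is TRUE because Ivy is a knave.
- Ivy (knave) says "I always speak truthfully" - this is FALSE (a lie) because Ivy is a knave.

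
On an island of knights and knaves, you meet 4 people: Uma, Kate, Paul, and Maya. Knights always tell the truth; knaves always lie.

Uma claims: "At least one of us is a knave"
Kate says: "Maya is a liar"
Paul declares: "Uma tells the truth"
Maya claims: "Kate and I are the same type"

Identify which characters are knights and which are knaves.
Uma is a knight.
Kate is a knight.
Paul is a knight.
Maya is a knave.

Verification:
- Uma (knight) says "At least one of us is a knave" - this is TRUE because Maya is a knave.
- Kate (knight) says "Maya is a liar" - this is TRUE because Maya is a knave.
- Paul (knight) says "Uma tells the truth" - this is TRUE because Uma is a knight.
- Maya (knave) says "Kate and I are the same type" - this is FALSE (a lie) because Maya is a knave and Kate is a knight.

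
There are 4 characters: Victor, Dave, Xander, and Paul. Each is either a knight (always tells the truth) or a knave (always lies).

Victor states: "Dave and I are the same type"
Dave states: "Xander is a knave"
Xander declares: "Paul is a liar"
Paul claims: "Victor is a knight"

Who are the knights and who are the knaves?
Victor is a knight.
Dave is a knight.
Xander is a knave.
Paul is a knight.

Verification:
- Victor (knight) says "Dave and I are the same type" - this is TRUE because Victor is a knight and Dave is a knight.
- Dave (knight) says "Xander is a knave" - this is TRUE because Xander is a knave.
- Xander (knave) says "Paul is a liar" - this is FALSE (a lie) because Paul is a knight.
- Paul (knight) says "Victor is a knight" - this is TRUE because Victor is a knight.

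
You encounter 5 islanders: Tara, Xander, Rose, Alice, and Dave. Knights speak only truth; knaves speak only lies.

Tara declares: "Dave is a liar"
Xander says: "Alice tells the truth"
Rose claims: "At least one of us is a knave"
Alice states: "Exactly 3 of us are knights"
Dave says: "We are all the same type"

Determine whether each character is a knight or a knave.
Tara is a knight.
Xander is a knave.
Rose is a knight.
Alice is a knave.
Dave is a knave.

Verification:
- Tara (knight) says "Dave is a liar" - this is TRUE because Dave is a knave.
- Xander (knave) says "Alice tells the truth" - this is FALSE (a lie) because Alice is a knave.
- Rose (knight) says "At least one of us is a knave" - this is TRUE because Xander, Alice, and Dave are knaves.
- Alice (knave) says "Exactly 3 of us are knights" - this is FALSE (a lie) because there are 2 knights.
- Dave (knave) says "We are all the same type" - this is FALSE (a lie) because Tara and Rose are knights and Xander, Alice, and Dave are knaves.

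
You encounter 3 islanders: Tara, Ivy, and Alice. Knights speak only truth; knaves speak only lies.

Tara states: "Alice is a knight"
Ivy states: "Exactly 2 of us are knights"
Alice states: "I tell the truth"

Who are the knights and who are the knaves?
Tara is a knave.
Ivy is a knave.
Alice is a knave.

Verification:
- Tara (knave) says "Alice is a knight" - this is FALSE (a lie) because Alice is a knave.
- Ivy (knave) says "Exactly 2 of us are knights" - this is FALSE (a lie) because there are 0 knights.
- Alice (knave) says "I tell the truth" - this is FALSE (a lie) because Alice is a knave.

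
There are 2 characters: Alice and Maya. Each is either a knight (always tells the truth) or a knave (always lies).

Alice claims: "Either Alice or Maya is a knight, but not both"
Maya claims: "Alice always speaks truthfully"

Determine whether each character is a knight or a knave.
Alice is a knave.
Maya is a knave.

Verification:
- Alice (knave) says "Either Alice or Maya is a knight, but not both" - this is FALSE (a lie) because Alice is a knave and Maya is a knave.
- Maya (knave) says "Alice always speaks truthfully" - this is FALSE (a lie) because Alice is a knave.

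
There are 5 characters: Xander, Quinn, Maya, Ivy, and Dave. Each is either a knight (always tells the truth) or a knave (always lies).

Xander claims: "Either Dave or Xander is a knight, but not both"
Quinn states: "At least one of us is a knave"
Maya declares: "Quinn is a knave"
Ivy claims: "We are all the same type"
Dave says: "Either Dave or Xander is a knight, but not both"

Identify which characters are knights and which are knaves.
Xander is a knave.
Quinn is a knight.
Maya is a knave.
Ivy is a knave.
Dave is a knave.

Verification:
- Xander (knave) says "Either Dave or Xander is a knight, but not both" - this is FALSE (a lie) because Dave is a knave and Xander is a knave.
- Quinn (knight) says "At least one of us is a knave" - this is TRUE because Xander, Maya, Ivy, and Dave are knaves.
- Maya (knave) says "Quinn is a knave" - this is FALSE (a lie) because Quinn is a knight.
- Ivy (knave) says "We are all the same type" - this is FALSE (a lie) because Quinn is a knight and Xander, Maya, Ivy, and Dave are knaves.
- Dave (knave) says "Either Dave or Xander is a knight, but not both" - this is FALSE (a lie) because Dave is a knave and Xander is a knave.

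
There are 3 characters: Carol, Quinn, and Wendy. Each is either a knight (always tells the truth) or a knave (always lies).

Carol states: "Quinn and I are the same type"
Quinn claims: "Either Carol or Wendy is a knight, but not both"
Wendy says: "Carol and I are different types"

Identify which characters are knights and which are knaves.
Carol is a knave.
Quinn is a knight.
Wendy is a knight.

Verification:
- Carol (knave) says "Quinn and I are the same type" - this is FALSE (a lie) because Carol is a knave and Quinn is a knight.
- Quinn (knight) says "Either Carol or Wendy is a knight, but not both" - this is TRUE because Carol is a knave and Wendy is a knight.
- Wendy (knight) says "Carol and I are different types" - this is TRUE because Wendy is a knight and Carol is a knave.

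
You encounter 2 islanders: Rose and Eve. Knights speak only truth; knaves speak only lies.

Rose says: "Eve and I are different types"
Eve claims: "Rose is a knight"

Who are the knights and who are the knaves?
Rose is a knave.
Eve is a knave.

Verification:
- Rose (knave) says "Eve and I are different types" - this is FALSE (a lie) because Rose is a knave and Eve is a knave.
- Eve (knave) says "Rose is a knight" - this is FALSE (a lie) because Rose is a knave.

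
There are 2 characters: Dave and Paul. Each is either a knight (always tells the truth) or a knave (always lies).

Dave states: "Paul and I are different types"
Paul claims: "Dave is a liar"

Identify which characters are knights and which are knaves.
Dave is a knight.
Paul is a knave.

Verification:
- Dave (knight) says "Paul and I are different types" - this is TRUE because Dave is a knight and Paul is a knave.
- Paul (knave) says "Dave is a liar" - this is FALSE (a lie) because Dave is a knight.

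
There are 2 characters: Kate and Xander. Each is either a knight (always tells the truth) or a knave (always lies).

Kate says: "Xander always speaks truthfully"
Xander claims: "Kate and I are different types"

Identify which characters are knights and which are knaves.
Kate is a knave.
Xander is a knave.

Verification:
- Kate (knave) says "Xander always speaks truthfully" - this is FALSE (a lie) because Xander is a knave.
- Xander (knave) says "Kate and I are different types" - this is FALSE (a lie) because Xander is a knave and Kate is a knave.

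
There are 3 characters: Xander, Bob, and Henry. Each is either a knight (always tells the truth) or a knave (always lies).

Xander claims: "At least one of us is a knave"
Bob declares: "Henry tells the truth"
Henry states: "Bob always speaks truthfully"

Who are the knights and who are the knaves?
Xander is a knight.
Bob is a knave.
Henry is a knave.

Verification:
- Xander (knight) says "At least one of us is a knave" - this is TRUE because Bob and Henry are knaves.
- Bob (knave) says "Henry tells the truth" - this is FALSE (a lie) because Henry is a knave.
- Henry (knave) says "Bob always speaks truthfully" - this is FALSE (a lie) because Bob is a knave.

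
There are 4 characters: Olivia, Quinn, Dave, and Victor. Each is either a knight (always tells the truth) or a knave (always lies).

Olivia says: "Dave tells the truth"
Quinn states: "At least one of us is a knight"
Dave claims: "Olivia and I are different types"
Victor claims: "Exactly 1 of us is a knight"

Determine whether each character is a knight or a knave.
Olivia is a knave.
Quinn is a knave.
Dave is a knave.
Victor is a knave.

Verification:
- Olivia (knave) says "Dave tells the truth" - this is FALSE (a lie) because Dave is a knave.
- Quinn (knave) says "At least one of us is a knight" - this is FALSE (a lie) because no one is a knight.
- Dave (knave) says "Olivia and I are different types" - this is FALSE (a lie) because Dave is a knave and Olivia is a knave.
- Victor (knave) says "Exactly 1 of us is a knight" - this is FALSE (a lie) because there are 0 knights.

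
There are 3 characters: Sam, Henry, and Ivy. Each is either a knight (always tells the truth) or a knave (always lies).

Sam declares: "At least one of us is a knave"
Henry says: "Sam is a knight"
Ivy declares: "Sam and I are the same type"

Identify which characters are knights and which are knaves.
Sam is a knight.
Henry is a knight.
Ivy is a knave.

Verification:
- Sam (knight) says "At least one of us is a knave" - this is TRUE because Ivy is a knave.
- Henry (knight) says "Sam is a knight" - this is TRUE because Sam is a knight.
- Ivy (knave) says "Sam and I are the same type" - this is FALSE (a lie) because Ivy is a knave and Sam is a knight.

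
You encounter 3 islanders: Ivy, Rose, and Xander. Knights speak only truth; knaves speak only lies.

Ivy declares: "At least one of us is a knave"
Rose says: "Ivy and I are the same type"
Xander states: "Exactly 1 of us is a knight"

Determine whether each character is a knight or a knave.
Ivy is a knight.
Rose is a knight.
Xander is a knave.

Verification:
- Ivy (knight) says "At least one of us is a knave" - this is TRUE because Xander is a knave.
- Rose (knight) says "Ivy and I are the same type" - this is TRUE because Rose is a knight and Ivy is a knight.
- Xander (knave) says "Exactly 1 of us is a knight" - this is FALSE (a lie) because there are 2 knights.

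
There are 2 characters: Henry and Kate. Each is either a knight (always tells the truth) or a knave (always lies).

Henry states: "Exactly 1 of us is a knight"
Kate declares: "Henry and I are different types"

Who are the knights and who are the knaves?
Henry is a knave.
Kate is a knave.

Verification:
- Henry (knave) says "Exactly 1 of us is a knight" - this is FALSE (a lie) because there are 0 knights.
- Kate (knave) says "Henry and I are different types" - this is FALSE (a lie) because Kate is a knave and Henry is a knave.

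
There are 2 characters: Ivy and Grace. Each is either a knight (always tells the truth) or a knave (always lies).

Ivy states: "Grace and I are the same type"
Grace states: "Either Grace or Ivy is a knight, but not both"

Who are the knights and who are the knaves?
Ivy is a knave.
Grace is a knight.

Verification:
- Ivy (knave) says "Grace and I are the same type" - this is FALSE (a lie) because Ivy is a knave and Grace is a knight.
- Grace (knight) says "Either Grace or Ivy is a knight, but not both" - this is TRUE because Grace is a knight and Ivy is a knave.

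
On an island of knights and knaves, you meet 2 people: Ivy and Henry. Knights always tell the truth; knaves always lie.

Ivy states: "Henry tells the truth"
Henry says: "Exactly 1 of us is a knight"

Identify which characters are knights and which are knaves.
Ivy is a knave.
Henry is a knave.

Verification:
- Ivy (knave) says "Henry tells the truth" - this is FALSE (a lie) because Henry is a knave.
- Henry (knave) says "Exactly 1 of us is a knight" - this is FALSE (a lie) because there are 0 knights.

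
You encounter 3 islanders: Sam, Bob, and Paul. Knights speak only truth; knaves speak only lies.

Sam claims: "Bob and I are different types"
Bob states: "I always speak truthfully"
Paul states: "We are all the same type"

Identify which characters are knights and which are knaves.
Sam is a knight.
Bob is a knave.
Paul is a knave.

Verification:
- Sam (knight) says "Bob and I are different types" - this is TRUE because Sam is a knight and Bob is a knave.
- Bob (knave) says "I always speak truthfully" - this is FALSE (a lie) because Bob is a knave.
- Paul (knave) says "We are all the same type" - this is FALSE (a lie) because Sam is a knight and Bob and Paul are knaves.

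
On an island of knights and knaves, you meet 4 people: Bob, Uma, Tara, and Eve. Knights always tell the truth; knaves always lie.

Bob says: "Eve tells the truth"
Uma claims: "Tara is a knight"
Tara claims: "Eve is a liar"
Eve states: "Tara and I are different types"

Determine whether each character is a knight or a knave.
Bob is a knight.
Uma is a knave.
Tara is a knave.
Eve is a knight.

Verification:
- Bob (knight) says "Eve tells the truth" - this is TRUE because Eve is a knight.
- Uma (knave) says "Tara is a knight" - this is FALSE (a lie) because Tara is a knave.
- Tara (knave) says "Eve is a liar" - this is FALSE (a lie) because Eve is a knight.
- Eve (knight) says "Tara and I are different types" - this is TRUE because Eve is a knight and Tara is a knave.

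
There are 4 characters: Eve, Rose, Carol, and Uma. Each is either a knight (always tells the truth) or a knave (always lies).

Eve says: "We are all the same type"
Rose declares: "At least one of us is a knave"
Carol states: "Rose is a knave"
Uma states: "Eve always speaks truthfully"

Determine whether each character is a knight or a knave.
Eve is a knave.
Rose is a knight.
Carol is a knave.
Uma is a knave.

Verification:
- Eve (knave) says "We are all the same type" - this is FALSE (a lie) because Rose is a knight and Eve, Carol, and Uma are knaves.
- Rose (knight) says "At least one of us is a knave" - this is TRUE because Eve, Carol, and Uma are knaves.
- Carol (knave) says "Rose is a knave" - this is FALSE (a lie) because Rose is a knight.
- Uma (knave) says "Eve always speaks truthfully" - this is FALSE (a lie) because Eve is a knave.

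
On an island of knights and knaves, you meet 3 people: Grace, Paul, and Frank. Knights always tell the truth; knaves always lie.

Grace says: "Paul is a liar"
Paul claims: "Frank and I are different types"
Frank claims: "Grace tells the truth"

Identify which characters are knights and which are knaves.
Grace is a knave.
Paul is a knight.
Frank is a knave.

Verification:
- Grace (knave) says "Paul is a liar" - this is FALSE (a lie) because Paul is a knight.
- Paul (knight) says "Frank and I are different types" - this is TRUE because Paul is a knight and Frank is a knave.
- Frank (knave) says "Grace tells the truth" - this is FALSE (a lie) because Grace is a knave.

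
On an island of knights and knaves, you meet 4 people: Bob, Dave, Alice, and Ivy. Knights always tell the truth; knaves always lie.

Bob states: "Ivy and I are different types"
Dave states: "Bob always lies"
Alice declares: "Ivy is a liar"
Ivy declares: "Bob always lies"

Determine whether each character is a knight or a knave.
Bob is a knight.
Dave is a knave.
Alice is a knight.
Ivy is a knave.

Verification:
- Bob (knight) says "Ivy and I are different types" - this is TRUE because Bob is a knight and Ivy is a knave.
- Dave (knave) says "Bob always lies" - this is FALSE (a lie) because Bob is a knight.
- Alice (knight) says "Ivy is a liar" - this is TRUE because Ivy is a knave.
- Ivy (knave) says "Bob always lies" - this is FALSE (a lie) because Bob is a knight.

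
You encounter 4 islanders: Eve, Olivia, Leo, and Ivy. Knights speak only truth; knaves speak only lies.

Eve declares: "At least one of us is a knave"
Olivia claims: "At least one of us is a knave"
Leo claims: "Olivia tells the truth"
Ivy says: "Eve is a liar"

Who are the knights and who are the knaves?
Eve is a knight.
Olivia is a knight.
Leo is a knight.
Ivy is a knave.

Verification:
- Eve (knight) says "At least one of us is a knave" - this is TRUE because Ivy is a knave.
- Olivia (knight) says "At least one of us is a knave" - this is TRUE because Ivy is a knave.
- Leo (knight) says "Olivia tells the truth" - this is TRUE because Olivia is a knight.
- Ivy (knave) says "Eve is a liar" - this is FALSE (a lie) because Eve is a knight.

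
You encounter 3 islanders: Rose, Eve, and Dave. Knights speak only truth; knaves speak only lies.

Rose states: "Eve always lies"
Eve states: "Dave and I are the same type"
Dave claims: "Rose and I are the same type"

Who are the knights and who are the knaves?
Rose is a knight.
Eve is a knave.
Dave is a knight.

Verification:
- Rose (knight) says "Eve always lies" - this is TRUE because Eve is a knave.
- Eve (knave) says "Dave and I are the same type" - this is FALSE (a lie) because Eve is a knave and Dave is a knight.
- Dave (knight) says "Rose and I are the same type" - this is TRUE because Dave is a knight and Rose is a knight.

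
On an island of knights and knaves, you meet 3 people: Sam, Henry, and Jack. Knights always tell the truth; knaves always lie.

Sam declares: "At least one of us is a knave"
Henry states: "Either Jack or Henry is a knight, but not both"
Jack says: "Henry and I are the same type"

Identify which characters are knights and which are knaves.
Sam is a knight.
Henry is a knight.
Jack is a knave.

Verification:
- Sam (knight) says "At least one of us is a knave" - this is TRUE because Jack is a knave.
- Henry (knight) says "Either Jack or Henry is a knight, but not both" - this is TRUE because Jack is a knave and Henry is a knight.
- Jack (knave) says "Henry and I are the same type" - this is FALSE (a lie) because Jack is a knave and Henry is a knight.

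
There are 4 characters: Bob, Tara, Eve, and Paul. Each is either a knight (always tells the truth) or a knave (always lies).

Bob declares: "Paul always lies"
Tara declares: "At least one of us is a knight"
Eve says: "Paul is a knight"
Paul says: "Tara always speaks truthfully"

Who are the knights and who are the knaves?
Bob is a knave.
Tara is a knight.
Eve is a knight.
Paul is a knight.

Verification:
- Bob (knave) says "Paul always lies" - this is FALSE (a lie) because Paul is a knight.
- Tara (knight) says "At least one of us is a knight" - this is TRUE because Tara, Eve, and Paul are knights.
- Eve (knight) says "Paul is a knight" - this is TRUE because Paul is a knight.
- Paul (knight) says "Tara always speaks truthfully" - this is TRUE because Tara is a knight.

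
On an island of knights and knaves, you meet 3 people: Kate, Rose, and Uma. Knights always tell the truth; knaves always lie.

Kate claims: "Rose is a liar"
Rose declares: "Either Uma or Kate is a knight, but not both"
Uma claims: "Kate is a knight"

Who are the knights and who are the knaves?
Kate is a knight.
Rose is a knave.
Uma is a knight.

Verification:
- Kate (knight) says "Rose is a liar" - this is TRUE because Rose is a knave.
- Rose (knave) says "Either Uma or Kate is a knight, but not both" - this is FALSE (a lie) because Uma is a knight and Kate is a knight.
- Uma (knight) says "Kate is a knight" - this is TRUE because Kate is a knight.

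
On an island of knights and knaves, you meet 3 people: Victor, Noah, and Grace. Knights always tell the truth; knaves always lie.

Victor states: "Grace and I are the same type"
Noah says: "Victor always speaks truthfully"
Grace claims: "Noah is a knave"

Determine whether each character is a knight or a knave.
Victor is a knave.
Noah is a knave.
Grace is a knight.

Verification:
- Victor (knave) says "Grace and I are the same type" - this is FALSE (a lie) because Victor is a knave and Grace is a knight.
- Noah (knave) says "Victor always speaks truthfully" - this is FALSE (a lie) because Victor is a knave.
- Grace (knight) says "Noah is a knave" - this is TRUE because Noah is a knave.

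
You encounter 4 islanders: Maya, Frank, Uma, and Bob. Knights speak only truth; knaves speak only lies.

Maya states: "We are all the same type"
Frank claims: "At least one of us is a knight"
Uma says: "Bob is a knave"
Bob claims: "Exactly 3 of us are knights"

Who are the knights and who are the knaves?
Maya is a knave.
Frank is a knight.
Uma is a knight.
Bob is a knave.

Verification:
- Maya (knave) says "We are all the same type" - this is FALSE (a lie) because Frank and Uma are knights and Maya and Bob are knaves.
- Frank (knight) says "At least one of us is a knight" - this is TRUE because Frank and Uma are knights.
- Uma (knight) says "Bob is a knave" - this is TRUE because Bob is a knave.
- Bob (knave) says "Exactly 3 of us are knights" - this is FALSE (a lie) because there are 2 knights.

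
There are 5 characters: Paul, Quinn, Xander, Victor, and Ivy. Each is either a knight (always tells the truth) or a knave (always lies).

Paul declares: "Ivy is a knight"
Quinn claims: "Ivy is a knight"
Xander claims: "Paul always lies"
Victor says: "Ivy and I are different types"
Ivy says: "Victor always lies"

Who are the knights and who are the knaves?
Paul is a knave.
Quinn is a knave.
Xander is a knight.
Victor is a knight.
Ivy is a knave.

Verification:
- Paul (knave) says "Ivy is a knight" - this is FALSE (a lie) because Ivy is a knave.
- Quinn (knave) says "Ivy is a knight" - this is FALSE (a lie) because Ivy is a knave.
- Xander (knight) says "Paul always lies" - this is TRUE because Paul is a knave.
- Victor (knight) says "Ivy and I are different types" - this is TRUE because Victor is a knight and Ivy is a knave.
- Ivy (knave) says "Victor always lies" - this is FALSE (a lie) because Victor is a knight.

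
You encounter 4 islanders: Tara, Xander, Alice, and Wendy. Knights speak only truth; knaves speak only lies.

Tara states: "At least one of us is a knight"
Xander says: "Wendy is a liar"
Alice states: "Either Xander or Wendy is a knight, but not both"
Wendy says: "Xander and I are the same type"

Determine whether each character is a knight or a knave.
Tara is a knight.
Xander is a knight.
Alice is a knight.
Wendy is a knave.

Verification:
- Tara (knight) says "At least one of us is a knight" - this is TRUE because Tara, Xander, and Alice are knights.
- Xander (knight) says "Wendy is a liar" - this is TRUE because Wendy is a knave.
- Alice (knight) says "Either Xander or Wendy is a knight, but not both" - this is TRUE because Xander is a knight and Wendy is a knave.
- Wendy (knave) says "Xander and I are the same type" - this is FALSE (a lie) because Wendy is a knave and Xander is a knight.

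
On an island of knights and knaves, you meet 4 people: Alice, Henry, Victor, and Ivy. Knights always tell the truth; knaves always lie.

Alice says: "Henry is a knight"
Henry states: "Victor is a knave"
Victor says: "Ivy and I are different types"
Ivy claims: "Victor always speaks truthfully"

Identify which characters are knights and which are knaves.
Alice is a knight.
Henry is a knight.
Victor is a knave.
Ivy is a knave.

Verification:
- Alice (knight) says "Henry is a knight" - this is TRUE because Henry is a knight.
- Henry (knight) says "Victor is a knave" - this is TRUE because Victor is a knave.
- Victor (knave) says "Ivy and I are different types" - this is FALSE (a lie) because Victor is a knave and Ivy is a knave.
- Ivy (knave) says "Victor always speaks truthfully" - this is FALSE (a lie) because Victor is a knave.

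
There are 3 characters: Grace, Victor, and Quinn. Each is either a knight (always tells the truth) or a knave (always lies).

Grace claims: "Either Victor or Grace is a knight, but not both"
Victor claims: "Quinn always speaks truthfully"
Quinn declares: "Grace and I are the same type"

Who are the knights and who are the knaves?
Grace is a knight.
Victor is a knave.
Quinn is a knave.

Verification:
- Grace (knight) says "Either Victor or Grace is a knight, but not both" - this is TRUE because Victor is a knave and Grace is a knight.
- Victor (knave) says "Quinn always speaks truthfully" - this is FALSE (a lie) because Quinn is a knave.
- Quinn (knave) says "Grace and I are the same type" - this is FALSE (a lie) because Quinn is a knave and Grace is a knight.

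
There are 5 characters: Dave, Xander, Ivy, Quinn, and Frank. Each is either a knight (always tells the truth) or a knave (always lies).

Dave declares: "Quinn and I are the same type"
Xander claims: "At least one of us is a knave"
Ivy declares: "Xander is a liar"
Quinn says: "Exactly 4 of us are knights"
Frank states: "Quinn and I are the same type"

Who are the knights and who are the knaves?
Dave is a knight.
Xander is a knight.
Ivy is a knave.
Quinn is a knight.
Frank is a knight.

Verification:
- Dave (knight) says "Quinn and I are the same type" - this is TRUE because Dave is a knight and Quinn is a knight.
- Xander (knight) says "At least one of us is a knave" - this is TRUE because Ivy is a knave.
- Ivy (knave) says "Xander is a liar" - this is FALSE (a lie) because Xander is a knight.
- Quinn (knight) says "Exactly 4 of us are knights" - this is TRUE because there are 4 knights.
- Frank (knight) says "Quinn and I are the same type" - this is TRUE because Frank is a knight and Quinn is a knight.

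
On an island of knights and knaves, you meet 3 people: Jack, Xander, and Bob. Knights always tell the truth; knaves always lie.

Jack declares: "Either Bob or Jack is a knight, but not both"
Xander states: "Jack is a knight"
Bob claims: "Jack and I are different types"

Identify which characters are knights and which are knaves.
Jack is a knave.
Xander is a knave.
Bob is a knave.

Verification:
- Jack (knave) says "Either Bob or Jack is a knight, but not both" - this is FALSE (a lie) because Bob is a knave and Jack is a knave.
- Xander (knave) says "Jack is a knight" - this is FALSE (a lie) because Jack is a knave.
- Bob (knave) says "Jack and I are different types" - this is FALSE (a lie) because Bob is a knave and Jack is a knave.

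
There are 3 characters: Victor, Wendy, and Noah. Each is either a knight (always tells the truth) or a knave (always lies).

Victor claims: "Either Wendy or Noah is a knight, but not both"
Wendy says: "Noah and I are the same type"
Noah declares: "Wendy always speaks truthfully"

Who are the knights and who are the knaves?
Victor is a knave.
Wendy is a knight.
Noah is a knight.

Verification:
- Victor (knave) says "Either Wendy or Noah is a knight, but not both" - this is FALSE (a lie) because Wendy is a knight and Noah is a knight.
- Wendy (knight) says "Noah and I are the same type" - this is TRUE because Wendy is a knight and Noah is a knight.
- Noah (knight) says "Wendy always speaks truthfully" - this is TRUE because Wendy is a knight.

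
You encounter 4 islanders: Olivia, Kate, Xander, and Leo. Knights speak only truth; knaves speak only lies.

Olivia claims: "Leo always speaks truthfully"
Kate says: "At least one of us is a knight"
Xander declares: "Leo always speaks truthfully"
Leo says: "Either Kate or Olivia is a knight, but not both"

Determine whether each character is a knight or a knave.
Olivia is a knave.
Kate is a knave.
Xander is a knave.
Leo is a knave.

Verification:
- Olivia (knave) says "Leo always speaks truthfully" - this is FALSE (a lie) because Leo is a knave.
- Kate (knave) says "At least one of us is a knight" - this is FALSE (a lie) because no one is a knight.
- Xander (knave) says "Leo always speaks truthfully" - this is FALSE (a lie) because Leo is a knave.
- Leo (knave) says "Either Kate or Olivia is a knight, but not both" - this is FALSE (a lie) because Kate is a knave and Olivia is a knave.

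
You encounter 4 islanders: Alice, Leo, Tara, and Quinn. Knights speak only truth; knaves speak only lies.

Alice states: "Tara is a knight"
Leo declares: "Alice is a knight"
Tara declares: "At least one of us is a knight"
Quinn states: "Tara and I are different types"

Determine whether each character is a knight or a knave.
Alice is a knave.
Leo is a knave.
Tara is a knave.
Quinn is a knave.

Verification:
- Alice (knave) says "Tara is a knight" - this is FALSE (a lie) because Tara is a knave.
- Leo (knave) says "Alice is a knight" - this is FALSE (a lie) because Alice is a knave.
- Tara (knave) says "At least one of us is a knight" - this is FALSE (a lie) because no one is a knight.
- Quinn (knave) says "Tara and I are different types" - this is FALSE (a lie) because Quinn is a knave and Tara is a knave.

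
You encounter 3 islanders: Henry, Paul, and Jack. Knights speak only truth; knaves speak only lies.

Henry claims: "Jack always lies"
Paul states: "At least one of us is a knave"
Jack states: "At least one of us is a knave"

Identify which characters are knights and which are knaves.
Henry is a knave.
Paul is a knight.
Jack is a knight.

Verification:
- Henry (knave) says "Jack always lies" - this is FALSE (a lie) because Jack is a knight.
- Paul (knight) says "At least one of us is a knave" - this is TRUE because Henry is a knave.
- Jack (knight) says "At least one of us is a knave" - this is TRUE because Henry is a knave.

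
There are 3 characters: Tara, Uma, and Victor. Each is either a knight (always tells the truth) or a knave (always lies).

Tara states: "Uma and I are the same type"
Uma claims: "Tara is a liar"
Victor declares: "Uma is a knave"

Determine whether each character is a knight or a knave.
Tara is a knave.
Uma is a knight.
Victor is a knave.

Verification:
- Tara (knave) says "Uma and I are the same type" - this is FALSE (a lie) because Tara is a knave and Uma is a knight.
- Uma (knight) says "Tara is a liar" - this is TRUE because Tara is a knave.
- Victor (knave) says "Uma is a knave" - this is FALSE (a lie) because Uma is a knight.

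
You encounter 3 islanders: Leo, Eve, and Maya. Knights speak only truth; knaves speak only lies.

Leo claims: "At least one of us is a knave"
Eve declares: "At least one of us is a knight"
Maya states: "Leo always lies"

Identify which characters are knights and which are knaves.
Leo is a knight.
Eve is a knight.
Maya is a knave.

Verification:
- Leo (knight) says "At least one of us is a knave" - this is TRUE because Maya is a knave.
- Eve (knight) says "At least one of us is a knight" - this is TRUE because Leo and Eve are knights.
- Maya (knave) says "Leo always lies" - this is FALSE (a lie) because Leo is a knight.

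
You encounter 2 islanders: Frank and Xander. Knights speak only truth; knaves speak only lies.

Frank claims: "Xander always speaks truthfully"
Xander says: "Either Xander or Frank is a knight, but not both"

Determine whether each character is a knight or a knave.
Frank is a knave.
Xander is a knave.

Verification:
- Frank (knave) says "Xander always speaks truthfully" - this is FALSE (a lie) because Xander is a knave.
- Xander (knave) says "Either Xander or Frank is a knight, but not both" - this is FALSE (a lie) because Xander is a knave and Frank is a knave.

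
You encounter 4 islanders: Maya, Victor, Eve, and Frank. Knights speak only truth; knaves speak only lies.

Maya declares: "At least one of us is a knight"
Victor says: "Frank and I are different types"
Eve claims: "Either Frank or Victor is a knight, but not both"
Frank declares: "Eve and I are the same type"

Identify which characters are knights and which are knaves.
Maya is a knight.
Victor is a knight.
Eve is a knight.
Frank is a knave.

Verification:
- Maya (knight) says "At least one of us is a knight" - this is TRUE because Maya, Victor, and Eve are knights.
- Victor (knight) says "Frank and I are different types" - this is TRUE because Victor is a knight and Frank is a knave.
- Eve (knight) says "Either Frank or Victor is a knight, but not both" - this is TRUE because Frank is a knave and Victor is a knight.
- Frank (knave) says "Eve and I are the same type" - this is FALSE (a lie) because Frank is a knave and Eve is a knight.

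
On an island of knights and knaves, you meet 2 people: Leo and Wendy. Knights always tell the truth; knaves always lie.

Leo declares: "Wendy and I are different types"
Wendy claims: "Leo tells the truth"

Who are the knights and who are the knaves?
Leo is a knave.
Wendy is a knave.

Verification:
- Leo (knave) says "Wendy and I are different types" - this is FALSE (a lie) because Leo is a knave and Wendy is a knave.
- Wendy (knave) says "Leo tells the truth" - this is FALSE (a lie) because Leo is a knave.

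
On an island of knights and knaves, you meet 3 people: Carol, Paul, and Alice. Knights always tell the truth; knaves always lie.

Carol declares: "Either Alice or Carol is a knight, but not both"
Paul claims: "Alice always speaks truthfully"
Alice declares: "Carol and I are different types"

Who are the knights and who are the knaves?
Carol is a knave.
Paul is a knave.
Alice is a knave.

Verification:
- Carol (knave) says "Either Alice or Carol is a knight, but not both" - this is FALSE (a lie) because Alice is a knave and Carol is a knave.
- Paul (knave) says "Alice always speaks truthfully" - this is FALSE (a lie) because Alice is a knave.
- Alice (knave) says "Carol and I are different types" - this is FALSE (a lie) because Alice is a knave and Carol is a knave.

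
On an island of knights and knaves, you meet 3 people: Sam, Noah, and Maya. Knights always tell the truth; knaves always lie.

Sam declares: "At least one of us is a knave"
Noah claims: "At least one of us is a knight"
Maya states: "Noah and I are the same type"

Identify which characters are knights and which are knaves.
Sam is a knight.
Noah is a knight.
Maya is a knave.

Verification:
- Sam (knight) says "At least one of us is a knave" - this is TRUE because Maya is a knave.
- Noah (knight) says "At least one of us is a knight" - this is TRUE because Sam and Noah are knights.
- Maya (knave) says "Noah and I are the same type" - this is FALSE (a lie) because Maya is a knave and Noah is a knight.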